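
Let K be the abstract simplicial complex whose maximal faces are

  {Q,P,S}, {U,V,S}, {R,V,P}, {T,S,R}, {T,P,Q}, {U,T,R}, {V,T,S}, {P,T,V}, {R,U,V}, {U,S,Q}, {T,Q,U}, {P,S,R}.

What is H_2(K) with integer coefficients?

H_2 ≅ 0.

We work with the vertex ordering P < Q < R < S < T < U < V. The simplices of K, each written with vertices in increasing order, are:

  0-simplices (7): P, Q, R, S, T, U, V
  1-simplices (18): PQ, PR, PS, PT, PV, QS, QT, QU, RS, RT, RU, RV, ST, SU, SV, TU, TV, UV
  2-simplices (12): PQS, PQT, PRS, PRV, PTV, QSU, QTU, RST, RTU, RUV, STV, SUV

giving chain groups C_0 ≅ Z^7, C_1 ≅ Z^18, C_2 ≅ Z^12.

Boundary ∂_1: C_1 → C_0 maps an edge to its endpoints' difference, ∂[p,q] = q − p. For instance
  ∂RV = V − R.
This gives a 7×18 integer matrix of rank 6; reducing to Smith normal form yields diagonal entries (1,1,1,1,1,1).

The boundary map ∂_2: C_2 → C_1 sends each 2-simplex [p,q,r] to [q,r] − [p,r] + [p,q]. For instance
  ∂PQT = QT − PT + PQ,
  ∂QTU = TU − QU + QT.
The resulting 18×12 matrix has rank 12, and its Smith normal form has invariant factors (1,1,1,1,1,1,1,1,1,1,1,2).

Reading off H_k = ker ∂_k / im ∂_{k+1}:

  H_2: rank ker ∂_2 − rank ∂_3 = (12 − 12) − 0 = 0, and there is no ∂_3, so H_2 ≅ 0.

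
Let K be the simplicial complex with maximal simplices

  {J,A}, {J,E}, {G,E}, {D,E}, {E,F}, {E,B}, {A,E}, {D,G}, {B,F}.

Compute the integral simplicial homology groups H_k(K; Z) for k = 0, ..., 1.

Order the vertices as A < B < D < E < F < G < J. Listing each simplex with vertices in this order, K has dimension 1 with simplices:

  0-simplices (7): A, B, D, E, F, G, J
  1-simplices (9): AE, AJ, BE, BF, DE, DG, EF, EG, EJ

giving chain groups C_0 ≅ Z^7, C_1 ≅ Z^9.

The boundary map ∂_1: C_1 → C_0 is given by ∂[p,q] = [q] − [p]. For instance
  ∂AJ = J − A.
The 7×9 boundary matrix has rank 6 and Smith normal form diag(1,1,1,1,1,1).

Reading off H_k = ker ∂_k / im ∂_{k+1}:

  H_0: rank C_0 − rank ∂_1 = 7 − 6 = 1, and the invariant factors of ∂_1 are all 1, so H_0 = Z.
  H_1: rank ker ∂_1 − rank ∂_2 = (9 − 6) − 0 = 3, and there is no ∂_2, so H_1 = Z^3.

As a check, the Euler characteristic is 7 − 9 = -2, which agrees with 1 − 3 = -2.

H_0 = Z,  H_1 = Z^3.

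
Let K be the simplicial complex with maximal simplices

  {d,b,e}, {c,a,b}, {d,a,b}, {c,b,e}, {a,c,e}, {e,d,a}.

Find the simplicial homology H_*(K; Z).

K has 5 vertices, 9 edges, 6 triangles.
rank ∂_0 = 0, rank ∂_1 = 4 ⇒ b_0 = 5 − 0 − 4 = 1; all invariant factors of ∂_1 are 1 so no torsion. So H_0 ≅ Z.
rank ∂_1 = 4, rank ∂_2 = 5 ⇒ b_1 = 9 − 4 − 5 = 0; all invariant factors of ∂_2 are 1 so no torsion. So H_1 ≅ 0.
rank ∂_2 = 5, rank ∂_3 = 0 ⇒ b_2 = 6 − 5 − 0 = 1. So H_2 ≅ Z.

H_0 = Z,  H_1 = 0,  H_2 = Z.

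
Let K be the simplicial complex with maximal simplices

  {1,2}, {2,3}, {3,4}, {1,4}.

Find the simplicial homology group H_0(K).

We work with the vertex ordering 1 < 2 < 3 < 4. The simplices of K, each written with vertices in increasing order, are:

  0-simplices (4): [1], [2], [3], [4]
  1-simplices (4): [1,2], [1,4], [2,3], [3,4]

so the chain groups are C_0 ≅ Z^4, C_1 ≅ Z^4.

∂_1: C_1 → C_0 sends each edge [p,q] (with p < q) to q − p.
This gives a 4×4 integer matrix of rank 3; reducing to Smith normal form yields diagonal entries (1,1,1).

Reading off H_k = ker ∂_k / im ∂_{k+1}:

  H_0: rank C_0 − rank ∂_1 = 4 − 3 = 1, and the invariant factors of ∂_1 are all 1, so H_0 = Z.

(K is a triangulation of the circle S^1.)

H_0 = Z.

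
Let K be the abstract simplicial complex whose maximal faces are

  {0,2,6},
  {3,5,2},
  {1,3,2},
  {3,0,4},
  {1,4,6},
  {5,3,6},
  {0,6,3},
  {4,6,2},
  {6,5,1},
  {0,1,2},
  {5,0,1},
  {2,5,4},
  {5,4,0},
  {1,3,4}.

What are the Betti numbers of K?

b_0 = 1, b_1 = 2, b_2 = 1.

We work with the vertex ordering 0 < 1 < 2 < 3 < 4 < 5 < 6. The simplices of K, each written with vertices in increasing order, are:

  0-simplices (7): [0], [1], [2], [3], [4], [5], [6]
  1-simplices (21): [0,1], [0,2], [0,3], [0,4], [0,5], [0,6], [1,2], [1,3], [1,4], [1,5], [1,6], [2,3], [2,4], [2,5], [2,6], [3,4], [3,5], [3,6], [4,5], [4,6], [5,6]
  2-simplices (14): [0,1,2], [0,1,5], [0,2,6], [0,3,4], [0,3,6], [0,4,5], [1,2,3], [1,3,4], [1,4,6], [1,5,6], [2,3,5], [2,4,5], [2,4,6], [3,5,6]

Hence C_0 ≅ Z^7, C_1 ≅ Z^21, C_2 ≅ Z^14.

The boundary map ∂_1: C_1 → C_0 sends each edge [p,q] (with p < q) to q − p. For instance
  ∂[2,4] = [4] − [2].
This gives a 7×21 integer matrix of rank 6; reducing to Smith normal form yields diagonal entries (1,1,1,1,1,1).

∂_2: C_2 → C_1 sends each 2-simplex [p,q,r] to [q,r] − [p,r] + [p,q]. For instance
  ∂[0,1,5] = [1,5] − [0,5] + [0,1],
  ∂[2,4,5] = [4,5] − [2,5] + [2,4].
The resulting 21×14 matrix has rank 13, and its Smith normal form has invariant factors (1,1,1,1,1,1,1,1,1,1,1,1,1).

Computing H_k = (kernel of ∂_k) / (image of ∂_{k+1}):

  H_0: rank C_0 − rank ∂_1 = 7 − 6 = 1, and the invariant factors of ∂_1 are all 1, so H_0 ≅ Z.
  H_1: rank ker ∂_1 − rank ∂_2 = (21 − 6) − 13 = 2, and the invariant factors of ∂_2 are all 1, so H_1 ≅ Z^2.
  H_2: rank ker ∂_2 − rank ∂_3 = (14 − 13) − 0 = 1, and there is no ∂_3, so H_2 ≅ Z.

Hence the Betti numbers are b_0 = 1, b_1 = 2, b_2 = 1.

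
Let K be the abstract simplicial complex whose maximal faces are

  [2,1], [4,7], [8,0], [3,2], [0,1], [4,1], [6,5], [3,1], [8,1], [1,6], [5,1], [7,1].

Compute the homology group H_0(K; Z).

K has 9 vertices, 12 edges.
rank ∂_0 = 0, rank ∂_1 = 8 ⇒ b_0 = 9 − 0 − 8 = 1; all invariant factors of ∂_1 are 1 so no torsion. So H_0 = Z.

H_0 = Z.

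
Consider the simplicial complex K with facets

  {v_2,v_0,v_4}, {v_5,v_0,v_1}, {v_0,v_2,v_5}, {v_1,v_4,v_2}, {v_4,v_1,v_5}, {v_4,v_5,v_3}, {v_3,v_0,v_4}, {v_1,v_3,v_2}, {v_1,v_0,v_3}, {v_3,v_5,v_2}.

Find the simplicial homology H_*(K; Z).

H_0 = Z,  H_1 = Z/2Z,  H_2 = 0.

We work with the vertex ordering v_0 < v_1 < v_2 < v_3 < v_4 < v_5. The simplices of K, each written with vertices in increasing order, are:

  0-simplices (6): [v_0], [v_1], [v_2], [v_3], [v_4], [v_5]
  1-simplices (15): (15 of them)
  2-simplices (10): [v_0,v_1,v_3], [v_0,v_1,v_5], [v_0,v_2,v_4], [v_0,v_2,v_5], [v_0,v_3,v_4], [v_1,v_2,v_3], [v_1,v_2,v_4], [v_1,v_4,v_5], [v_2,v_3,v_5], [v_3,v_4,v_5]

so the chain groups are C_0 ≅ Z^6, C_1 ≅ Z^15, C_2 ≅ Z^10.

The boundary map ∂_1: C_1 → C_0 sends each edge [p,q] (with p < q) to q − p. For instance
  ∂[v_1,v_2] = [v_2] − [v_1].
This gives a 6×15 integer matrix of rank 5; reducing to Smith normal form yields diagonal entries (1,1,1,1,1).

Boundary ∂_2: C_2 → C_1 maps a triangle to the signed sum of its edges. For instance
  ∂[v_0,v_2,v_5] = [v_2,v_5] − [v_0,v_5] + [v_0,v_2],
  ∂[v_0,v_2,v_4] = [v_2,v_4] − [v_0,v_4] + [v_0,v_2].
As a 15×10 matrix over Z this has rank 10, with invariant factors (1,1,1,1,1,1,1,1,1,2).

From H_k ≅ ker(∂_k) / im(∂_{k+1}) we obtain:

  H_0: rank C_0 − rank ∂_1 = 6 − 5 = 1, and the invariant factors of ∂_1 are all 1, so H_0 ≅ Z.
  H_1: rank ker ∂_1 − rank ∂_2 = (15 − 5) − 10 = 0, and ∂_2 has invariant factor 2 > 1, so H_1 ≅ Z/2Z.
  H_2: rank ker ∂_2 − rank ∂_3 = (10 − 10) − 0 = 0, and there is no ∂_3, so H_2 ≅ 0.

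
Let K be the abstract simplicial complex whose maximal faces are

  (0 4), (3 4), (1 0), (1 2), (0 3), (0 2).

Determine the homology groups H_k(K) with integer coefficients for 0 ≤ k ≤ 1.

H_0 ≅ Z,  H_1 ≅ Z^2.

K has 5 vertices, 6 edges.
rank ∂_0 = 0, rank ∂_1 = 4 ⇒ b_0 = 5 − 0 − 4 = 1; all invariant factors of ∂_1 are 1 so no torsion. So H_0 = Z.
rank ∂_1 = 4, rank ∂_2 = 0 ⇒ b_1 = 6 − 4 − 0 = 2. So H_1 = Z^2.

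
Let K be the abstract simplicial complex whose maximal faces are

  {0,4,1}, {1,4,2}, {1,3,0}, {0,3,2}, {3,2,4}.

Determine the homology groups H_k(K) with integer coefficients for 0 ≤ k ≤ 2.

H_0 = Z,  H_1 = Z,  H_2 = 0.

Fix the vertex order 0 < 1 < 2 < 3 < 4 and write every simplex with vertices in increasing order. Then dim K = 2 and the simplices of K are:

  0-simplices (5): [0], [1], [2], [3], [4]
  1-simplices (10): [0,1], [0,2], [0,3], [0,4], [1,2], [1,3], [1,4], [2,3], [2,4], [3,4]
  2-simplices (5): [0,1,3], [0,1,4], [0,2,3], [1,2,4], [2,3,4]

Hence C_0 ≅ Z^5, C_1 ≅ Z^10, C_2 ≅ Z^5.

∂_1: C_1 → C_0 sends each edge [p,q] (with p < q) to q − p.
As a 5×10 matrix over Z this has rank 4, with invariant factors (1,1,1,1).

Boundary ∂_2: C_2 → C_1 maps a triangle to the signed sum of its edges. For instance
  ∂[1,2,4] = [2,4] − [1,4] + [1,2],
  ∂[2,3,4] = [3,4] − [2,4] + [2,3].
The resulting 10×5 matrix has rank 5, and its Smith normal form has invariant factors (1,1,1,1,1).

Computing H_k = (kernel of ∂_k) / (image of ∂_{k+1}):

  H_0: rank C_0 − rank ∂_1 = 5 − 4 = 1, and the invariant factors of ∂_1 are all 1, so H_0 ≅ Z.
  H_1: rank ker ∂_1 − rank ∂_2 = (10 − 4) − 5 = 1, and the invariant factors of ∂_2 are all 1, so H_1 ≅ Z.
  H_2: rank ker ∂_2 − rank ∂_3 = (5 − 5) − 0 = 0, and there is no ∂_3, so H_2 ≅ 0.

As a check, the Euler characteristic is 5 − 10 + 5 = 0, which agrees with 1 − 1 + 0 = 0.
(K is a triangulation of the Möbius band.)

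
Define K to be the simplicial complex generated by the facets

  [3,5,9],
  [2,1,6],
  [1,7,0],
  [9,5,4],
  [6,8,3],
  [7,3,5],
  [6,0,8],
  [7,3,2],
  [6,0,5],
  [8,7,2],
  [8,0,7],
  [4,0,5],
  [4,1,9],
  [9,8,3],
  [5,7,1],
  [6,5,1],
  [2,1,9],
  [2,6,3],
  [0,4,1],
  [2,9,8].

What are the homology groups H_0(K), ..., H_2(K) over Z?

H_0 ≅ Z,  H_1 ≅ Z ⊕ Z/2,  H_2 = 0.

We work with the vertex ordering 0 < 1 < 2 < 3 < 4 < 5 < 6 < 7 < 8 < 9. The simplices of K, each written with vertices in increasing order, are:

  0-simplices (10): [0], [1], [2], [3], [4], [5], [6], [7], [8], [9]
  1-simplices (30): (30 of them)
  2-simplices (20): (20 of them)

giving chain groups C_0 ≅ Z^10, C_1 ≅ Z^30, C_2 ≅ Z^20.

Boundary ∂_1: C_1 → C_0 maps an edge to its endpoints' difference, ∂[p,q] = q − p.
The 10×30 boundary matrix has rank 9 and Smith normal form diag(1,1,1,1,1,1,1,1,1).

Boundary ∂_2: C_2 → C_1 sends each 2-simplex [p,q,r] to [q,r] − [p,r] + [p,q]. For instance
  ∂[4,5,9] = [5,9] − [4,9] + [4,5],
  ∂[1,4,9] = [4,9] − [1,9] + [1,4].
This gives a 30×20 integer matrix of rank 20; reducing to Smith normal form yields diagonal entries (1,1,1,1,1,1,1,1,1,1,1,1,1,1,1,1,1,1,1,2).

From H_k ≅ ker(∂_k) / im(∂_{k+1}) we obtain:

  H_0: rank C_0 − rank ∂_1 = 10 − 9 = 1, and the invariant factors of ∂_1 are all 1, so H_0 ≅ Z.
  H_1: rank ker ∂_1 − rank ∂_2 = (30 − 9) − 20 = 1, and ∂_2 has invariant factor 2 > 1, so H_1 ≅ Z ⊕ Z/2.
  H_2: rank ker ∂_2 − rank ∂_3 = (20 − 20) − 0 = 0, and there is no ∂_3, so H_2 ≅ 0.

(K is a triangulation of the Klein bottle.)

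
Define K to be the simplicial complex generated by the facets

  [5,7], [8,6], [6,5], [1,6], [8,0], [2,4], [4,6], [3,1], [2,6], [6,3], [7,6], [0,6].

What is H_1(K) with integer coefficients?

H_1 = Z^4.

We work with the vertex ordering 0 < 1 < 2 < 3 < 4 < 5 < 6 < 7 < 8. The simplices of K, each written with vertices in increasing order, are:

  0-simplices (9): [0], [1], [2], [3], [4], [5], [6], [7], [8]
  1-simplices (12): [0,6], [0,8], [1,3], [1,6], [2,4], [2,6], [3,6], [4,6], [5,6], [5,7], [6,7], [6,8]

giving chain groups C_0 ≅ Z^9, C_1 ≅ Z^12.

The boundary map ∂_1: C_1 → C_0 sends each edge [p,q] (with p < q) to q − p.
The 9×12 boundary matrix has rank 8 and Smith normal form diag(1,1,1,1,1,1,1,1).

Computing H_k = (kernel of ∂_k) / (image of ∂_{k+1}):

  H_1: rank ker ∂_1 − rank ∂_2 = (12 − 8) − 0 = 4, and there is no ∂_2, so H_1 ≅ Z^4.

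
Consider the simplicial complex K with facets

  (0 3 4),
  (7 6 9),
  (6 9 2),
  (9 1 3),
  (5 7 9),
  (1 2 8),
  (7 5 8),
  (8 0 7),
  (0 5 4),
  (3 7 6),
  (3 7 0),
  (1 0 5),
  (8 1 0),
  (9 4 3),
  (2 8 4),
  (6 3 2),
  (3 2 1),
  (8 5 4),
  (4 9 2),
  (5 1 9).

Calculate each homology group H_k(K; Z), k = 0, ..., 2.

H_0 ≅ Z,  H_1 ≅ Z ⊕ Z_2,  H_2 = 0.

We work with the vertex ordering 0 < 1 < 2 < 3 < 4 < 5 < 6 < 7 < 8 < 9. The simplices of K, each written with vertices in increasing order, are:

  0-simplices (10): [0], [1], [2], [3], [4], [5], [6], [7], [8], [9]
  1-simplices (30): (30 of them)
  2-simplices (20): (20 of them)

Hence C_0 ≅ Z^10, C_1 ≅ Z^30, C_2 ≅ Z^20.

Boundary ∂_1: C_1 → C_0 maps an edge to its endpoints' difference, ∂[p,q] = q − p. For instance
  ∂[2,3] = [3] − [2].
The 10×30 boundary matrix has rank 9 and Smith normal form diag(1,1,1,1,1,1,1,1,1).

Boundary ∂_2: C_2 → C_1 maps a triangle to the signed sum of its edges. For instance
  ∂[1,5,9] = [5,9] − [1,9] + [1,5],
  ∂[1,3,9] = [3,9] − [1,9] + [1,3].
The resulting 30×20 matrix has rank 20, and its Smith normal form has invariant factors (1,1,1,1,1,1,1,1,1,1,1,1,1,1,1,1,1,1,1,2).

From H_k ≅ ker(∂_k) / im(∂_{k+1}) we obtain:

  H_0: rank C_0 − rank ∂_1 = 10 − 9 = 1, and the invariant factors of ∂_1 are all 1, so H_0 ≅ Z.
  H_1: rank ker ∂_1 − rank ∂_2 = (30 − 9) − 20 = 1, and ∂_2 has invariant factor 2 > 1, so H_1 ≅ Z ⊕ Z_2.
  H_2: rank ker ∂_2 − rank ∂_3 = (20 − 20) − 0 = 0, and there is no ∂_3, so H_2 ≅ 0.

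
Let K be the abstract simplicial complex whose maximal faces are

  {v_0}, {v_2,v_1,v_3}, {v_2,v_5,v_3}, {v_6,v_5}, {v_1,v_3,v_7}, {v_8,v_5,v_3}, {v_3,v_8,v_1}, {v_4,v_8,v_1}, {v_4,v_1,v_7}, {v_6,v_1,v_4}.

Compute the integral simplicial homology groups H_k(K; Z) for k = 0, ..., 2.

K has 9 vertices, 16 edges, 8 triangles.
rank ∂_0 = 0, rank ∂_1 = 7 ⇒ b_0 = 9 − 0 − 7 = 2; all invariant factors of ∂_1 are 1 so no torsion. So H_0 ≅ Z^2.
rank ∂_1 = 7, rank ∂_2 = 8 ⇒ b_1 = 16 − 7 − 8 = 1; all invariant factors of ∂_2 are 1 so no torsion. So H_1 ≅ Z.
rank ∂_2 = 8, rank ∂_3 = 0 ⇒ b_2 = 8 − 8 − 0 = 0. So H_2 ≅ 0.

H_0 ≅ Z^2,  H_1 ≅ Z,  H_2 = 0.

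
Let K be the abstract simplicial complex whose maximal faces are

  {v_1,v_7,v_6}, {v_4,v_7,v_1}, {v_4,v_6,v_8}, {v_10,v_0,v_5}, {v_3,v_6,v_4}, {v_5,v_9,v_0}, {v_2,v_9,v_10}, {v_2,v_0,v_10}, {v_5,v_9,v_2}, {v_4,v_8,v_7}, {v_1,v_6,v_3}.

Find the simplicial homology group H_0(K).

H_0 ≅ Z^2.

Order the vertices as v_0 < v_1 < v_2 < v_3 < v_4 < v_5 < v_6 < v_7 < v_8 < v_9 < v_10. Listing each simplex with vertices in this order, K has dimension 2 with simplices:

  0-simplices (11): [v_0], [v_1], [v_2], [v_3], [v_4], [v_5], [v_6], [v_7], [v_8], [v_9], [v_10]
  1-simplices (22): (22 of them)
  2-simplices (11): (11 of them)

so the chain groups are C_0 ≅ Z^11, C_1 ≅ Z^22, C_2 ≅ Z^11.

The boundary map ∂_1: C_1 → C_0 is given by ∂[p,q] = [q] − [p].
The 11×22 boundary matrix has rank 9 and Smith normal form diag(1,1,1,1,1,1,1,1,1).

∂_2: C_2 → C_1 maps a triangle to the signed sum of its edges. For instance
  ∂[v_1,v_3,v_6] = [v_3,v_6] − [v_1,v_6] + [v_1,v_3],
  ∂[v_4,v_7,v_8] = [v_7,v_8] − [v_4,v_8] + [v_4,v_7].
As a 22×11 matrix over Z this has rank 11, with invariant factors (1,1,1,1,1,1,1,1,1,1,1).

Reading off H_k = ker ∂_k / im ∂_{k+1}:

  H_0: rank C_0 − rank ∂_1 = 11 − 9 = 2, and the invariant factors of ∂_1 are all 1, so H_0 = Z^2.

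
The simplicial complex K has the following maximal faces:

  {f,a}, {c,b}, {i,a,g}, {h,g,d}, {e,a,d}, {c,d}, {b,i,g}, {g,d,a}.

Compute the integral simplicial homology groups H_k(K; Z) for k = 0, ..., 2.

Take the total order a < b < c < d < e < f < g < h < i on the vertex set. Then K (dimension 2) consists of the simplices:

  0-simplices (9): a, b, c, d, e, f, g, h, i
  1-simplices (14): ad, ae, af, ag, ai, bc, bg, bi, cd, de, dg, dh, gh, gi
  2-simplices (5): ade, adg, agi, bgi, dgh

so the chain groups are C_0 ≅ Z^9, C_1 ≅ Z^14, C_2 ≅ Z^5.

∂_1: C_1 → C_0 sends each edge [p,q] (with p < q) to q − p. For instance
  ∂bg = g − b.
The 9×14 boundary matrix has rank 8 and Smith normal form diag(1,1,1,1,1,1,1,1).

Boundary ∂_2: C_2 → C_1 acts by ∂[p,q,r] = [q,r] − [p,r] + [p,q]. For instance
  ∂adg = dg − ag + ad,
  ∂dgh = gh − dh + dg.
The 14×5 boundary matrix has rank 5 and Smith normal form diag(1,1,1,1,1).

Computing H_k = (kernel of ∂_k) / (image of ∂_{k+1}):

  H_0: rank C_0 − rank ∂_1 = 9 − 8 = 1, and the invariant factors of ∂_1 are all 1, so H_0 ≅ Z.
  H_1: rank ker ∂_1 − rank ∂_2 = (14 − 8) − 5 = 1, and the invariant factors of ∂_2 are all 1, so H_1 ≅ Z.
  H_2: rank ker ∂_2 − rank ∂_3 = (5 − 5) − 0 = 0, and there is no ∂_3, so H_2 ≅ 0.

As a check, the Euler characteristic is 9 − 14 + 5 = 0, which agrees with 1 − 1 + 0 = 0.

H_0 ≅ Z,  H_1 ≅ Z,  H_2 = 0.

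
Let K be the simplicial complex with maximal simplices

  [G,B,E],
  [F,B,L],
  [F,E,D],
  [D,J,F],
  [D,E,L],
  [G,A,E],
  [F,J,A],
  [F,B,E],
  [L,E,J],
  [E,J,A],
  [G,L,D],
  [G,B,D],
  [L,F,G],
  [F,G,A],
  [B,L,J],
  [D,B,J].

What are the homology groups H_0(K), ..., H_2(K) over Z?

Fix the vertex order A < B < D < E < F < G < J < L and write every simplex with vertices in increasing order. Then dim K = 2 and the simplices of K are:

  0-simplices (8): A, B, D, E, F, G, J, L
  1-simplices (24): AE, AF, AG, AJ, BD, BE, BF, BG, BJ, BL, DE, DF, DG, DJ, DL, EF, EG, EJ, EL, FG, FJ, FL, GL, JL
  2-simplices (16): AEG, AEJ, AFG, AFJ, BDG, BDJ, BEF, BEG, BFL, BJL, DEF, DEL, DFJ, DGL, EJL, FGL

so the chain groups are C_0 ≅ Z^8, C_1 ≅ Z^24, C_2 ≅ Z^16.

Boundary ∂_1: C_1 → C_0 sends each edge [p,q] (with p < q) to q − p.
As a 8×24 matrix over Z this has rank 7, with invariant factors (1,1,1,1,1,1,1).

∂_2: C_2 → C_1 maps a triangle to the signed sum of its edges. For instance
  ∂BJL = JL − BL + BJ,
  ∂BDG = DG − BG + BD.
The 24×16 boundary matrix has rank 15 and Smith normal form diag(1,1,1,1,1,1,1,1,1,1,1,1,1,1,1).

Now H_k = ker ∂_k / im ∂_{k+1}, so:

  H_0: rank C_0 − rank ∂_1 = 8 − 7 = 1, and the invariant factors of ∂_1 are all 1, so H_0 ≅ Z.
  H_1: rank ker ∂_1 − rank ∂_2 = (24 − 7) − 15 = 2, and the invariant factors of ∂_2 are all 1, so H_1 ≅ Z^2.
  H_2: rank ker ∂_2 − rank ∂_3 = (16 − 15) − 0 = 1, and there is no ∂_3, so H_2 ≅ Z.

H_0 ≅ Z,  H_1 ≅ Z^2,  H_2 ≅ Z.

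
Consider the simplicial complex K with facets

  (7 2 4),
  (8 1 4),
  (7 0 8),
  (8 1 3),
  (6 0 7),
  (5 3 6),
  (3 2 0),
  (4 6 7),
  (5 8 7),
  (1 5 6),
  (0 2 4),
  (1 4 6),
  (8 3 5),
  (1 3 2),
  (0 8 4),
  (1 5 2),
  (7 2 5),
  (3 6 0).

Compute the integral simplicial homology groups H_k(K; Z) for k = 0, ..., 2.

K has 9 vertices, 27 edges, 18 triangles.
rank ∂_0 = 0, rank ∂_1 = 8 ⇒ b_0 = 9 − 0 − 8 = 1; all invariant factors of ∂_1 are 1 so no torsion. So H_0 = Z.
rank ∂_1 = 8, rank ∂_2 = 18 ⇒ b_1 = 27 − 8 − 18 = 1; ∂_2 has invariant factor(s) [2] giving torsion. So H_1 = Z ⊕ Z/2Z.
rank ∂_2 = 18, rank ∂_3 = 0 ⇒ b_2 = 18 − 18 − 0 = 0. So H_2 = 0.

H_0 ≅ Z,  H_1 ≅ Z ⊕ Z/2Z,  H_2 = 0.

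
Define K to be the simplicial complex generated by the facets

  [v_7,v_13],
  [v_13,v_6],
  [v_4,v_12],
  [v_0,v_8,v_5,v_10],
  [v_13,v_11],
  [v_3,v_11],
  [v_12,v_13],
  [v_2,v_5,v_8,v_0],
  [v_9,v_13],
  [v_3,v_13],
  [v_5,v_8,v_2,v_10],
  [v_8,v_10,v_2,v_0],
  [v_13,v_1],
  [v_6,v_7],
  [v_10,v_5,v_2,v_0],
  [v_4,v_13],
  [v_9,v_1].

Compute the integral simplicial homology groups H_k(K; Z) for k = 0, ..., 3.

Take the total order v_0 < v_1 < v_2 < v_3 < v_4 < v_5 < v_6 < v_7 < v_8 < v_9 < v_10 < v_11 < v_12 < v_13 on the vertex set. Then K (dimension 3) consists of the simplices:

  0-simplices (14): [v_0], [v_1], [v_2], [v_3], [v_4], [v_5], [v_6], [v_7], [v_8], [v_9], [v_10], [v_11], [v_12], [v_13]
  1-simplices (22): (22 of them)
  2-simplices (10): [v_0,v_2,v_5], [v_0,v_2,v_8], [v_0,v_2,v_10], [v_0,v_5,v_8], [v_0,v_5,v_10], [v_0,v_8,v_10], [v_2,v_5,v_8], [v_2,v_5,v_10], [v_2,v_8,v_10], [v_5,v_8,v_10]
  3-simplices (5): [v_0,v_2,v_5,v_8], [v_0,v_2,v_5,v_10], [v_0,v_2,v_8,v_10], [v_0,v_5,v_8,v_10], [v_2,v_5,v_8,v_10]

Hence C_0 ≅ Z^14, C_1 ≅ Z^22, C_2 ≅ Z^10, C_3 ≅ Z^5.

Boundary ∂_1: C_1 → C_0 maps an edge to its endpoints' difference, ∂[p,q] = q − p.
As a 14×22 matrix over Z this has rank 12, with invariant factors (1,1,1,1,1,1,1,1,1,1,1,1).

∂_2: C_2 → C_1 acts by ∂[p,q,r] = [q,r] − [p,r] + [p,q]. For instance
  ∂[v_0,v_5,v_10] = [v_5,v_10] − [v_0,v_10] + [v_0,v_5],
  ∂[v_0,v_2,v_8] = [v_2,v_8] − [v_0,v_8] + [v_0,v_2].
The resulting 22×10 matrix has rank 6, and its Smith normal form has invariant factors (1,1,1,1,1,1).

∂_3: C_3 → C_2 sends each 3-simplex σ to the alternating sum Σ_i (−1)^i (σ with its i-th vertex removed). For instance
  ∂[v_2,v_5,v_8,v_10] = [v_5,v_8,v_10] − [v_2,v_8,v_10] + [v_2,v_5,v_10] − [v_2,v_5,v_8],
  ∂[v_0,v_2,v_5,v_10] = [v_2,v_5,v_10] − [v_0,v_5,v_10] + [v_0,v_2,v_10] − [v_0,v_2,v_5].
The 10×5 boundary matrix has rank 4 and Smith normal form diag(1,1,1,1).

Reading off H_k = ker ∂_k / im ∂_{k+1}:

  H_0: rank C_0 − rank ∂_1 = 14 − 12 = 2, and the invariant factors of ∂_1 are all 1, so H_0 = Z^2.
  H_1: rank ker ∂_1 − rank ∂_2 = (22 − 12) − 6 = 4, and the invariant factors of ∂_2 are all 1, so H_1 = Z^4.
  H_2: rank ker ∂_2 − rank ∂_3 = (10 − 6) − 4 = 0, and the invariant factors of ∂_3 are all 1, so H_2 = 0.
  H_3: rank ker ∂_3 − rank ∂_4 = (5 − 4) − 0 = 1, and there is no ∂_4, so H_3 = Z.

H_0 = Z^2,  H_1 = Z^4,  H_2 = 0,  H_3 = Z.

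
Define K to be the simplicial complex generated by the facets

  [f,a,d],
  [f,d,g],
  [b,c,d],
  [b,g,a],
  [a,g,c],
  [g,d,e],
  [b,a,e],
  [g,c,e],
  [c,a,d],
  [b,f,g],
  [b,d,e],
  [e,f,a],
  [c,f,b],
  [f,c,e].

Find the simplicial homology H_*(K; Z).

We work with the vertex ordering a < b < c < d < e < f < g. The simplices of K, each written with vertices in increasing order, are:

  0-simplices (7): a, b, c, d, e, f, g
  1-simplices (21): ab, ac, ad, ae, af, ag, bc, bd, be, bf, bg, cd, ce, cf, cg, de, df, dg, ef, eg, fg
  2-simplices (14): abe, abg, acd, acg, adf, aef, bcd, bcf, bde, bfg, cef, ceg, deg, dfg

so the chain groups are C_0 ≅ Z^7, C_1 ≅ Z^21, C_2 ≅ Z^14.

The boundary map ∂_1: C_1 → C_0 sends each edge [p,q] (with p < q) to q − p.
The resulting 7×21 matrix has rank 6, and its Smith normal form has invariant factors (1,1,1,1,1,1).

The boundary map ∂_2: C_2 → C_1 sends each 2-simplex [p,q,r] to [q,r] − [p,r] + [p,q]. For instance
  ∂acg = cg − ag + ac,
  ∂abg = bg − ag + ab.
This gives a 21×14 integer matrix of rank 13; reducing to Smith normal form yields diagonal entries (1,1,1,1,1,1,1,1,1,1,1,1,1).

From H_k ≅ ker(∂_k) / im(∂_{k+1}) we obtain:

  H_0: rank C_0 − rank ∂_1 = 7 − 6 = 1, and the invariant factors of ∂_1 are all 1, so H_0 = Z.
  H_1: rank ker ∂_1 − rank ∂_2 = (21 − 6) − 13 = 2, and the invariant factors of ∂_2 are all 1, so H_1 = Z^2.
  H_2: rank ker ∂_2 − rank ∂_3 = (14 − 13) − 0 = 1, and there is no ∂_3, so H_2 = Z.

As a check, the Euler characteristic is 7 − 21 + 14 = 0, which agrees with 1 − 2 + 1 = 0.

H_0 ≅ Z,  H_1 ≅ Z^2,  H_2 ≅ Z.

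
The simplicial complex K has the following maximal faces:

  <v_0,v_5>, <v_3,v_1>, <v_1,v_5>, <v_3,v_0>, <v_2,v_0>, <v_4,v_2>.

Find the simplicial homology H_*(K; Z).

Fix the vertex order v_0 < v_1 < v_2 < v_3 < v_4 < v_5 and write every simplex with vertices in increasing order. Then dim K = 1 and the simplices of K are:

  0-simplices (6): [v_0], [v_1], [v_2], [v_3], [v_4], [v_5]
  1-simplices (6): [v_0,v_2], [v_0,v_3], [v_0,v_5], [v_1,v_3], [v_1,v_5], [v_2,v_4]

so the chain groups are C_0 ≅ Z^6, C_1 ≅ Z^6.

The boundary map ∂_1: C_1 → C_0 is given by ∂[p,q] = [q] − [p].
As a 6×6 matrix over Z this has rank 5, with invariant factors (1,1,1,1,1).

Reading off H_k = ker ∂_k / im ∂_{k+1}:

  H_0: rank C_0 − rank ∂_1 = 6 − 5 = 1, and the invariant factors of ∂_1 are all 1, so H_0 = Z.
  H_1: rank ker ∂_1 − rank ∂_2 = (6 − 5) − 0 = 1, and there is no ∂_2, so H_1 = Z.

H_0 ≅ Z,  H_1 ≅ Z.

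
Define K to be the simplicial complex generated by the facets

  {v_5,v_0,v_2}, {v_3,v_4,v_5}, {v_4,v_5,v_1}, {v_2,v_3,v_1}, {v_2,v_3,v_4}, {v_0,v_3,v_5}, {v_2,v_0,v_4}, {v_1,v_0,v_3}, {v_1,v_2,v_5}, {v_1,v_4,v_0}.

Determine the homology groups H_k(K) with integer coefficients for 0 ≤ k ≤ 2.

Order the vertices as v_0 < v_1 < v_2 < v_3 < v_4 < v_5. Listing each simplex with vertices in this order, K has dimension 2 with simplices:

  0-simplices (6): [v_0], [v_1], [v_2], [v_3], [v_4], [v_5]
  1-simplices (15): (15 of them)
  2-simplices (10): [v_0,v_1,v_3], [v_0,v_1,v_4], [v_0,v_2,v_4], [v_0,v_2,v_5], [v_0,v_3,v_5], [v_1,v_2,v_3], [v_1,v_2,v_5], [v_1,v_4,v_5], [v_2,v_3,v_4], [v_3,v_4,v_5]

Hence C_0 ≅ Z^6, C_1 ≅ Z^15, C_2 ≅ Z^10.

Boundary ∂_1: C_1 → C_0 maps an edge to its endpoints' difference, ∂[p,q] = q − p. For instance
  ∂[v_3,v_5] = [v_5] − [v_3].
The resulting 6×15 matrix has rank 5, and its Smith normal form has invariant factors (1,1,1,1,1).

∂_2: C_2 → C_1 maps a triangle to the signed sum of its edges. For instance
  ∂[v_0,v_3,v_5] = [v_3,v_5] − [v_0,v_5] + [v_0,v_3],
  ∂[v_3,v_4,v_5] = [v_4,v_5] − [v_3,v_5] + [v_3,v_4].
The resulting 15×10 matrix has rank 10, and its Smith normal form has invariant factors (1,1,1,1,1,1,1,1,1,2).

Now H_k = ker ∂_k / im ∂_{k+1}, so:

  H_0: rank C_0 − rank ∂_1 = 6 − 5 = 1, and the invariant factors of ∂_1 are all 1, so H_0 = Z.
  H_1: rank ker ∂_1 − rank ∂_2 = (15 − 5) − 10 = 0, and ∂_2 has invariant factor 2 > 1, so H_1 = Z/2.
  H_2: rank ker ∂_2 − rank ∂_3 = (10 − 10) − 0 = 0, and there is no ∂_3, so H_2 = 0.

As a check, the Euler characteristic is 6 − 15 + 10 = 1, which agrees with 1 − 0 + 0 = 1.

H_0 = Z,  H_1 = Z/2,  H_2 = 0.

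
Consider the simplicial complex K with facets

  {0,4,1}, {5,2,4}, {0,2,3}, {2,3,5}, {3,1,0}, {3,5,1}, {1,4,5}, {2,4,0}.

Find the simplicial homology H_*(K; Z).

H_0 ≅ Z,  H_1 = 0,  H_2 ≅ Z.

K has 6 vertices, 12 edges, 8 triangles.
rank ∂_0 = 0, rank ∂_1 = 5 ⇒ b_0 = 6 − 0 − 5 = 1; all invariant factors of ∂_1 are 1 so no torsion. So H_0 ≅ Z.
rank ∂_1 = 5, rank ∂_2 = 7 ⇒ b_1 = 12 − 5 − 7 = 0; all invariant factors of ∂_2 are 1 so no torsion. So H_1 ≅ 0.
rank ∂_2 = 7, rank ∂_3 = 0 ⇒ b_2 = 8 − 7 − 0 = 1. So H_2 ≅ Z.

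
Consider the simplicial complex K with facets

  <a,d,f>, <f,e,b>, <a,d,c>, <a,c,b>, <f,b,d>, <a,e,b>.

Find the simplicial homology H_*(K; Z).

We work with the vertex ordering a < b < c < d < e < f. The simplices of K, each written with vertices in increasing order, are:

  0-simplices (6): a, b, c, d, e, f
  1-simplices (12): ab, ac, ad, ae, af, bc, bd, be, bf, cd, df, ef
  2-simplices (6): abc, abe, acd, adf, bdf, bef

Hence C_0 ≅ Z^6, C_1 ≅ Z^12, C_2 ≅ Z^6.

Boundary ∂_1: C_1 → C_0 is given by ∂[p,q] = [q] − [p]. For instance
  ∂bd = d − b.
The resulting 6×12 matrix has rank 5, and its Smith normal form has invariant factors (1,1,1,1,1).

The boundary map ∂_2: C_2 → C_1 acts by ∂[p,q,r] = [q,r] − [p,r] + [p,q]. For instance
  ∂adf = df − af + ad,
  ∂abe = be − ae + ab.
The resulting 12×6 matrix has rank 6, and its Smith normal form has invariant factors (1,1,1,1,1,1).

Reading off H_k = ker ∂_k / im ∂_{k+1}:

  H_0: rank C_0 − rank ∂_1 = 6 − 5 = 1, and the invariant factors of ∂_1 are all 1, so H_0 ≅ Z.
  H_1: rank ker ∂_1 − rank ∂_2 = (12 − 5) − 6 = 1, and the invariant factors of ∂_2 are all 1, so H_1 ≅ Z.
  H_2: rank ker ∂_2 − rank ∂_3 = (6 − 6) − 0 = 0, and there is no ∂_3, so H_2 ≅ 0.

H_0 ≅ Z,  H_1 ≅ Z,  H_2 = 0.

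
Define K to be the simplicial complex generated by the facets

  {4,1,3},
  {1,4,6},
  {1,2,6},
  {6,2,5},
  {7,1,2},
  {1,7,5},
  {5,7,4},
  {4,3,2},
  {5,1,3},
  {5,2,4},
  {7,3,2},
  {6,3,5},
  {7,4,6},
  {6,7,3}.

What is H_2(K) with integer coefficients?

Take the total order 1 < 2 < 3 < 4 < 5 < 6 < 7 on the vertex set. Then K (dimension 2) consists of the simplices:

  0-simplices (7): [1], [2], [3], [4], [5], [6], [7]
  1-simplices (21): [1,2], [1,3], [1,4], [1,5], [1,6], [1,7], [2,3], [2,4], [2,5], [2,6], [2,7], [3,4], [3,5], [3,6], [3,7], [4,5], [4,6], [4,7], [5,6], [5,7], [6,7]
  2-simplices (14): [1,2,6], [1,2,7], [1,3,4], [1,3,5], [1,4,6], [1,5,7], [2,3,4], [2,3,7], [2,4,5], [2,5,6], [3,5,6], [3,6,7], [4,5,7], [4,6,7]

Hence C_0 ≅ Z^7, C_1 ≅ Z^21, C_2 ≅ Z^14.

∂_1: C_1 → C_0 sends each edge [p,q] (with p < q) to q − p. For instance
  ∂[6,7] = [7] − [6].
As a 7×21 matrix over Z this has rank 6, with invariant factors (1,1,1,1,1,1).

The boundary map ∂_2: C_2 → C_1 sends each 2-simplex [p,q,r] to [q,r] − [p,r] + [p,q]. For instance
  ∂[1,3,5] = [3,5] − [1,5] + [1,3],
  ∂[3,6,7] = [6,7] − [3,7] + [3,6].
The resulting 21×14 matrix has rank 13, and its Smith normal form has invariant factors (1,1,1,1,1,1,1,1,1,1,1,1,1).

From H_k ≅ ker(∂_k) / im(∂_{k+1}) we obtain:

  H_2: rank ker ∂_2 − rank ∂_3 = (14 − 13) − 0 = 1, and there is no ∂_3, so H_2 = Z.

(K is a triangulation of the torus T^2.)

H_2 ≅ Z.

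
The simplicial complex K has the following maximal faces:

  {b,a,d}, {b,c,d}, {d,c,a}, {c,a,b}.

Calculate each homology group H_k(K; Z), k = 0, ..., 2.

K has 4 vertices, 6 edges, 4 triangles.
rank ∂_0 = 0, rank ∂_1 = 3 ⇒ b_0 = 4 − 0 − 3 = 1; all invariant factors of ∂_1 are 1 so no torsion. So H_0 ≅ Z.
rank ∂_1 = 3, rank ∂_2 = 3 ⇒ b_1 = 6 − 3 − 3 = 0; all invariant factors of ∂_2 are 1 so no torsion. So H_1 ≅ 0.
rank ∂_2 = 3, rank ∂_3 = 0 ⇒ b_2 = 4 − 3 − 0 = 1. So H_2 ≅ Z.

H_0 ≅ Z,  H_1 = 0,  H_2 ≅ Z.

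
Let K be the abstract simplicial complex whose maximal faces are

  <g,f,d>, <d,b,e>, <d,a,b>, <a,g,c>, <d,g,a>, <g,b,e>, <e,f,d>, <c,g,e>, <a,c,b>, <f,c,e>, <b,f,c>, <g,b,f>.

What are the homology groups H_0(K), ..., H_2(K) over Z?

H_0 = Z,  H_1 = Z/2Z,  H_2 = 0.

We work with the vertex ordering a < b < c < d < e < f < g. The simplices of K, each written with vertices in increasing order, are:

  0-simplices (7): a, b, c, d, e, f, g
  1-simplices (18): ab, ac, ad, ag, bc, bd, be, bf, bg, ce, cf, cg, de, df, dg, ef, eg, fg
  2-simplices (12): abc, abd, acg, adg, bcf, bde, beg, bfg, cef, ceg, def, dfg

Hence C_0 ≅ Z^7, C_1 ≅ Z^18, C_2 ≅ Z^12.

The boundary map ∂_1: C_1 → C_0 is given by ∂[p,q] = [q] − [p]. For instance
  ∂be = e − b.
This gives a 7×18 integer matrix of rank 6; reducing to Smith normal form yields diagonal entries (1,1,1,1,1,1).

Boundary ∂_2: C_2 → C_1 acts by ∂[p,q,r] = [q,r] − [p,r] + [p,q]. For instance
  ∂bcf = cf − bf + bc,
  ∂ceg = eg − cg + ce.
This gives a 18×12 integer matrix of rank 12; reducing to Smith normal form yields diagonal entries (1,1,1,1,1,1,1,1,1,1,1,2).

From H_k ≅ ker(∂_k) / im(∂_{k+1}) we obtain:

  H_0: rank C_0 − rank ∂_1 = 7 − 6 = 1, and the invariant factors of ∂_1 are all 1, so H_0 ≅ Z.
  H_1: rank ker ∂_1 − rank ∂_2 = (18 − 6) − 12 = 0, and ∂_2 has invariant factor 2 > 1, so H_1 ≅ Z/2Z.
  H_2: rank ker ∂_2 − rank ∂_3 = (12 − 12) − 0 = 0, and there is no ∂_3, so H_2 ≅ 0.

(K is a triangulation of the real projective plane RP^2.)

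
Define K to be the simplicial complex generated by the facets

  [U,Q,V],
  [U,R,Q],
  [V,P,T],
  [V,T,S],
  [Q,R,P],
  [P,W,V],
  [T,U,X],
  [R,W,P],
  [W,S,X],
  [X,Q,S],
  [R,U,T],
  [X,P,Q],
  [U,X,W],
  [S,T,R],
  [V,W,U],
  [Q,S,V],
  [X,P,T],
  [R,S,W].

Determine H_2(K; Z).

H_2 = Z.

We work with the vertex ordering P < Q < R < S < T < U < V < W < X. The simplices of K, each written with vertices in increasing order, are:

  0-simplices (9): P, Q, R, S, T, U, V, W, X
  1-simplices (27): PQ, PR, PT, PV, PW, PX, QR, QS, QU, QV, QX, RS, RT, RU, RW, ST, SV, SW, SX, TU, TV, TX, UV, UW, UX, VW, WX
  2-simplices (18): PQR, PQX, PRW, PTV, PTX, PVW, QRU, QSV, QSX, QUV, RST, RSW, RTU, STV, SWX, TUX, UVW, UWX

Hence C_0 ≅ Z^9, C_1 ≅ Z^27, C_2 ≅ Z^18.

Boundary ∂_1: C_1 → C_0 is given by ∂[p,q] = [q] − [p].
The 9×27 boundary matrix has rank 8 and Smith normal form diag(1,1,1,1,1,1,1,1).

∂_2: C_2 → C_1 maps a triangle to the signed sum of its edges. For instance
  ∂SWX = WX − SX + SW,
  ∂PQR = QR − PR + PQ.
As a 27×18 matrix over Z this has rank 17, with invariant factors (1,1,1,1,1,1,1,1,1,1,1,1,1,1,1,1,1).

Computing H_k = (kernel of ∂_k) / (image of ∂_{k+1}):

  H_2: rank ker ∂_2 − rank ∂_3 = (18 − 17) − 0 = 1, and there is no ∂_3, so H_2 = Z.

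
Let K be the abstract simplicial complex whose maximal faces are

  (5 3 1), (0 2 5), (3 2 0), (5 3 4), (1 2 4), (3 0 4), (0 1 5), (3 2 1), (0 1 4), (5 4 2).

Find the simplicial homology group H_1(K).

H_1 = Z/2Z.

Order the vertices as 0 < 1 < 2 < 3 < 4 < 5. Listing each simplex with vertices in this order, K has dimension 2 with simplices:

  0-simplices (6): [0], [1], [2], [3], [4], [5]
  1-simplices (15): [0,1], [0,2], [0,3], [0,4], [0,5], [1,2], [1,3], [1,4], [1,5], [2,3], [2,4], [2,5], [3,4], [3,5], [4,5]
  2-simplices (10): [0,1,4], [0,1,5], [0,2,3], [0,2,5], [0,3,4], [1,2,3], [1,2,4], [1,3,5], [2,4,5], [3,4,5]

giving chain groups C_0 ≅ Z^6, C_1 ≅ Z^15, C_2 ≅ Z^10.

Boundary ∂_1: C_1 → C_0 maps an edge to its endpoints' difference, ∂[p,q] = q − p. For instance
  ∂[1,4] = [4] − [1].
The resulting 6×15 matrix has rank 5, and its Smith normal form has invariant factors (1,1,1,1,1).

∂_2: C_2 → C_1 acts by ∂[p,q,r] = [q,r] − [p,r] + [p,q]. For instance
  ∂[0,2,3] = [2,3] − [0,3] + [0,2],
  ∂[3,4,5] = [4,5] − [3,5] + [3,4].
The 15×10 boundary matrix has rank 10 and Smith normal form diag(1,1,1,1,1,1,1,1,1,2).

Computing H_k = (kernel of ∂_k) / (image of ∂_{k+1}):

  H_1: rank ker ∂_1 − rank ∂_2 = (15 − 5) − 10 = 0, and ∂_2 has invariant factor 2 > 1, so H_1 = Z/2Z.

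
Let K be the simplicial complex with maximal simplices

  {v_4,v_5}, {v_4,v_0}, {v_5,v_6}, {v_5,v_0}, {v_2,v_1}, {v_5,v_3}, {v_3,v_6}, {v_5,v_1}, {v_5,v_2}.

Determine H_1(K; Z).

H_1 = Z^3.

We work with the vertex ordering v_0 < v_1 < v_2 < v_3 < v_4 < v_5 < v_6. The simplices of K, each written with vertices in increasing order, are:

  0-simplices (7): [v_0], [v_1], [v_2], [v_3], [v_4], [v_5], [v_6]
  1-simplices (9): [v_0,v_4], [v_0,v_5], [v_1,v_2], [v_1,v_5], [v_2,v_5], [v_3,v_5], [v_3,v_6], [v_4,v_5], [v_5,v_6]

giving chain groups C_0 ≅ Z^7, C_1 ≅ Z^9.

∂_1: C_1 → C_0 is given by ∂[p,q] = [q] − [p]. For instance
  ∂[v_0,v_4] = [v_4] − [v_0].
The resulting 7×9 matrix has rank 6, and its Smith normal form has invariant factors (1,1,1,1,1,1).

Computing H_k = (kernel of ∂_k) / (image of ∂_{k+1}):

  H_1: rank ker ∂_1 − rank ∂_2 = (9 − 6) − 0 = 3, and there is no ∂_2, so H_1 = Z^3.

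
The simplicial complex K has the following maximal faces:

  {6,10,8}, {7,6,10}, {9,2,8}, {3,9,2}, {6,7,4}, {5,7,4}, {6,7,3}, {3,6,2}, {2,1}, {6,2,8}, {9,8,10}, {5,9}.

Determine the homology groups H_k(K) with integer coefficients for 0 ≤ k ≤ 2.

We work with the vertex ordering 1 < 2 < 3 < 4 < 5 < 6 < 7 < 8 < 9 < 10. The simplices of K, each written with vertices in increasing order, are:

  0-simplices (10): [1], [2], [3], [4], [5], [6], [7], [8], [9], [10]
  1-simplices (20): [1,2], [2,3], [2,6], [2,8], [2,9], [3,6], [3,7], [3,9], [4,5], [4,6], [4,7], [5,7], [5,9], [6,7], [6,8], [6,10], [7,10], [8,9], [8,10], [9,10]
  2-simplices (10): [2,3,6], [2,3,9], [2,6,8], [2,8,9], [3,6,7], [4,5,7], [4,6,7], [6,7,10], [6,8,10], [8,9,10]

giving chain groups C_0 ≅ Z^10, C_1 ≅ Z^20, C_2 ≅ Z^10.

∂_1: C_1 → C_0 is given by ∂[p,q] = [q] − [p].
This gives a 10×20 integer matrix of rank 9; reducing to Smith normal form yields diagonal entries (1,1,1,1,1,1,1,1,1).

The boundary map ∂_2: C_2 → C_1 sends each 2-simplex [p,q,r] to [q,r] − [p,r] + [p,q]. For instance
  ∂[6,8,10] = [8,10] − [6,10] + [6,8],
  ∂[2,8,9] = [8,9] − [2,9] + [2,8].
The resulting 20×10 matrix has rank 10, and its Smith normal form has invariant factors (1,1,1,1,1,1,1,1,1,1).

Reading off H_k = ker ∂_k / im ∂_{k+1}:

  H_0: rank C_0 − rank ∂_1 = 10 − 9 = 1, and the invariant factors of ∂_1 are all 1, so H_0 = Z.
  H_1: rank ker ∂_1 − rank ∂_2 = (20 − 9) − 10 = 1, and the invariant factors of ∂_2 are all 1, so H_1 = Z.
  H_2: rank ker ∂_2 − rank ∂_3 = (10 − 10) − 0 = 0, and there is no ∂_3, so H_2 = 0.

H_0 ≅ Z,  H_1 ≅ Z,  H_2 = 0.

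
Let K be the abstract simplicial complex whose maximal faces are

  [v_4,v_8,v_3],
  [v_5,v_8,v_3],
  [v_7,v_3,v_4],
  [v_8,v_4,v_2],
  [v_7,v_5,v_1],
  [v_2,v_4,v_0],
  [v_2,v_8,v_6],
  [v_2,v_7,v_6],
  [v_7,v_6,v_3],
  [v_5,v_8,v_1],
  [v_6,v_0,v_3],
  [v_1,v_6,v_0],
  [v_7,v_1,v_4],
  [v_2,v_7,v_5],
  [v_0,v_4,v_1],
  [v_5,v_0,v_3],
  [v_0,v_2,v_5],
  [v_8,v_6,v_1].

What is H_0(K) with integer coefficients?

Fix the vertex order v_0 < v_1 < v_2 < v_3 < v_4 < v_5 < v_6 < v_7 < v_8 and write every simplex with vertices in increasing order. Then dim K = 2 and the simplices of K are:

  0-simplices (9): [v_0], [v_1], [v_2], [v_3], [v_4], [v_5], [v_6], [v_7], [v_8]
  1-simplices (27): (27 of them)
  2-simplices (18): (18 of them)

so the chain groups are C_0 ≅ Z^9, C_1 ≅ Z^27, C_2 ≅ Z^18.

Boundary ∂_1: C_1 → C_0 sends each edge [p,q] (with p < q) to q − p. For instance
  ∂[v_1,v_4] = [v_4] − [v_1].
As a 9×27 matrix over Z this has rank 8, with invariant factors (1,1,1,1,1,1,1,1).

Boundary ∂_2: C_2 → C_1 acts by ∂[p,q,r] = [q,r] − [p,r] + [p,q]. For instance
  ∂[v_0,v_1,v_6] = [v_1,v_6] − [v_0,v_6] + [v_0,v_1],
  ∂[v_1,v_4,v_7] = [v_4,v_7] − [v_1,v_7] + [v_1,v_4].
The resulting 27×18 matrix has rank 17, and its Smith normal form has invariant factors (1,1,1,1,1,1,1,1,1,1,1,1,1,1,1,1,1).

Computing H_k = (kernel of ∂_k) / (image of ∂_{k+1}):

  H_0: rank C_0 − rank ∂_1 = 9 − 8 = 1, and the invariant factors of ∂_1 are all 1, so H_0 ≅ Z.

H_0 ≅ Z.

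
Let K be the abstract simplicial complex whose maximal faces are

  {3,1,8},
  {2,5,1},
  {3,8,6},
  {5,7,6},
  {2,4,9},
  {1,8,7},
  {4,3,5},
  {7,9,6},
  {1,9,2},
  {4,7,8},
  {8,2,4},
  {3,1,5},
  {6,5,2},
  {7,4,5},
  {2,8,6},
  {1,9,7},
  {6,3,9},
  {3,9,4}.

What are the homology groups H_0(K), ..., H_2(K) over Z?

K has 9 vertices, 27 edges, 18 triangles.
rank ∂_0 = 0, rank ∂_1 = 8 ⇒ b_0 = 9 − 0 − 8 = 1; all invariant factors of ∂_1 are 1 so no torsion. So H_0 = Z.
rank ∂_1 = 8, rank ∂_2 = 17 ⇒ b_1 = 27 − 8 − 17 = 2; all invariant factors of ∂_2 are 1 so no torsion. So H_1 = Z^2.
rank ∂_2 = 17, rank ∂_3 = 0 ⇒ b_2 = 18 − 17 − 0 = 1. So H_2 = Z.

H_0 ≅ Z,  H_1 ≅ Z^2,  H_2 ≅ Z.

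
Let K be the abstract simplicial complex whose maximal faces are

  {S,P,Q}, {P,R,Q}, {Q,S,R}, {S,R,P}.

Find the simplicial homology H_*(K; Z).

H_0 = Z,  H_1 = 0,  H_2 = Z.

Order the vertices as P < Q < R < S. Listing each simplex with vertices in this order, K has dimension 2 with simplices:

  0-simplices (4): P, Q, R, S
  1-simplices (6): PQ, PR, PS, QR, QS, RS
  2-simplices (4): PQR, PQS, PRS, QRS

giving chain groups C_0 ≅ Z^4, C_1 ≅ Z^6, C_2 ≅ Z^4.

The boundary map ∂_1: C_1 → C_0 maps an edge to its endpoints' difference, ∂[p,q] = q − p. For instance
  ∂QS = S − Q.
The 4×6 boundary matrix has rank 3 and Smith normal form diag(1,1,1).

∂_2: C_2 → C_1 maps a triangle to the signed sum of its edges. For instance
  ∂PQR = QR − PR + PQ,
  ∂PQS = QS − PS + PQ.
As a 6×4 matrix over Z this has rank 3, with invariant factors (1,1,1).

From H_k ≅ ker(∂_k) / im(∂_{k+1}) we obtain:

  H_0: rank C_0 − rank ∂_1 = 4 − 3 = 1, and the invariant factors of ∂_1 are all 1, so H_0 = Z.
  H_1: rank ker ∂_1 − rank ∂_2 = (6 − 3) − 3 = 0, and the invariant factors of ∂_2 are all 1, so H_1 = 0.
  H_2: rank ker ∂_2 − rank ∂_3 = (4 − 3) − 0 = 1, and there is no ∂_3, so H_2 = Z.

As a check, the Euler characteristic is 4 − 6 + 4 = 2, which agrees with 1 − 0 + 1 = 2.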